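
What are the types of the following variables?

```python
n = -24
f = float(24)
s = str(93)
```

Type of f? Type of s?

f is float; s is str

float, str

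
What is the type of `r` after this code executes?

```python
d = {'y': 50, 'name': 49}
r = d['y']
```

Accessing dict[str, int] with key 'y' returns int value 50

int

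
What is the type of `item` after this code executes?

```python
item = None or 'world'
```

'or' with None returns the other value ('world', str)

str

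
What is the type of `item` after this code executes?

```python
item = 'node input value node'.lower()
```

str.lower() returns str

str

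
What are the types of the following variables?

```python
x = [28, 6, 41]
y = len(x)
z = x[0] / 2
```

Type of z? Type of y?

int / int returns float; len() returns int

float, int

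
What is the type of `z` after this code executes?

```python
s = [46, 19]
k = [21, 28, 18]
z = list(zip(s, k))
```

list(zip(...)) returns a list of tuples

list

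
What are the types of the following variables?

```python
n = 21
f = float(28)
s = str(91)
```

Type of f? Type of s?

f is float; s is str

float, str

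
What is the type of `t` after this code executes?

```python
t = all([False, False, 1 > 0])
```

all() returns bool

bool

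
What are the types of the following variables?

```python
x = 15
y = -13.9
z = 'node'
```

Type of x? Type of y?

x is int; y is float

int, float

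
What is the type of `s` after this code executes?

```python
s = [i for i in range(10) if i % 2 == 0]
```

A list comprehension [...] produces a list

list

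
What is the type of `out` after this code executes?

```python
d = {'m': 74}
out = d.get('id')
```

dict.get() returns None when key 'id' is not found and no default given

NoneType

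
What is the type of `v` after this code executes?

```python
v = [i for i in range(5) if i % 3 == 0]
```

A list comprehension [...] produces a list

list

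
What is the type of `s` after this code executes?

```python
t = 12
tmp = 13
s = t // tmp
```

int // int returns int (12 // 13 = 0)

int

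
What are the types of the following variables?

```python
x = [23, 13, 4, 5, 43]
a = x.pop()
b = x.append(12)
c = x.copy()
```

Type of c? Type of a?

list.copy() returns list; list.pop() returns the element (int)

list, int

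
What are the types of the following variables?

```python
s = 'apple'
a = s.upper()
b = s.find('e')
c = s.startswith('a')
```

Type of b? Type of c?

str.find() returns int; str.startswith() returns bool

int, bool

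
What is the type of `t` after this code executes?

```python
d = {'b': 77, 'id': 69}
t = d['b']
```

Accessing dict[str, int] with key 'b' returns int value 77

int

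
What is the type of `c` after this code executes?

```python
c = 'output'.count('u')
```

str.count() returns int

int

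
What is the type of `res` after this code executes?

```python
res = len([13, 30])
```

len() always returns int

int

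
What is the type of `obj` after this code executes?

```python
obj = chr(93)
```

chr() returns str (single character)

str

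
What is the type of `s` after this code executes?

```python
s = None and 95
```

'and' returns first falsy value (None)

NoneType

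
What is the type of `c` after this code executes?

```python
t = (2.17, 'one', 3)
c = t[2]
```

Index 2 of tuple is 3 which is int

int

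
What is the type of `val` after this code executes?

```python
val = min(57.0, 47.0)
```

min() of floats returns float

float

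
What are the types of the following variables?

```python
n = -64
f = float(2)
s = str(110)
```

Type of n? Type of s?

n is int; s is str

int, str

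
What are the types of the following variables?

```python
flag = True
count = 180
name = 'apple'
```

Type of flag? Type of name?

flag is bool; name is str

bool, str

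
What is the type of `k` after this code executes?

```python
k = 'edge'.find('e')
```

str.find() returns int (index, or -1)

int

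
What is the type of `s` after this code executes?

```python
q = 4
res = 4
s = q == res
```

Equality comparison returns bool

bool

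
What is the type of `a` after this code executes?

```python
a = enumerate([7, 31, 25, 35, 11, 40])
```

enumerate() returns an enumerate iterator object

enumerate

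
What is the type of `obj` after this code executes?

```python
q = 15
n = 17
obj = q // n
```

int // int returns int (15 // 17 = 0)

int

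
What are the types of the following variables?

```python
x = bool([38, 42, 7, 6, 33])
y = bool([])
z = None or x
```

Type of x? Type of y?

bool() returns bool; bool() returns bool

bool, bool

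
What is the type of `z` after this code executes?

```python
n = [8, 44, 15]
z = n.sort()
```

list.sort() returns None (sorts in place)

NoneType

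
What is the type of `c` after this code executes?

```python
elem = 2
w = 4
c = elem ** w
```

int ** positive int returns int (2 ** 4 = 16)

int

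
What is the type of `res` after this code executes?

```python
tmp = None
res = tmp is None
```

'is' comparison returns bool

bool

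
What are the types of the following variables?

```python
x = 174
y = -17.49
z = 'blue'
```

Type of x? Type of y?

x is int; y is float

int, float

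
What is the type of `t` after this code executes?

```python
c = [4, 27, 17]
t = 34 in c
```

'in' operator returns bool

bool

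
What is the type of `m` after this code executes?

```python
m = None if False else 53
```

Ternary: condition is False, else branch (53) taken → int

int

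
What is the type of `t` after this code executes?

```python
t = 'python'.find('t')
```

str.find() returns int (index, or -1)

int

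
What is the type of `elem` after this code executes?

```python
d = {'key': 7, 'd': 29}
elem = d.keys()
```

.keys() returns a dict_keys view object

dict_keys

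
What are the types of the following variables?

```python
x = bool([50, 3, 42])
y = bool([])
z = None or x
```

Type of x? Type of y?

bool() returns bool; bool() returns bool

bool, bool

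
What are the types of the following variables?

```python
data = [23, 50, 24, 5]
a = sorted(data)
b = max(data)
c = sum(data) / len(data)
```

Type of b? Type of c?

max of ints returns int; int / int returns float

int, float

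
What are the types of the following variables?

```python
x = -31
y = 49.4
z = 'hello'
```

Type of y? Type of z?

y is float; z is str

float, str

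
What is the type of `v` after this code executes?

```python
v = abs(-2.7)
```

abs() of float returns float

float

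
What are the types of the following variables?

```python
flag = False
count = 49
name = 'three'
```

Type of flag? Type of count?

flag is bool; count is int

bool, int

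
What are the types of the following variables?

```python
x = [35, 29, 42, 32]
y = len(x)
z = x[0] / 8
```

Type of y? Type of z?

len() returns int; int / int returns float

int, float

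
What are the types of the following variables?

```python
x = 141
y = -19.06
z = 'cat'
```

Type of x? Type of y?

x is int; y is float

int, float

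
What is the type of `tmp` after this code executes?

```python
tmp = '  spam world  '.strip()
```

str.strip() returns str

str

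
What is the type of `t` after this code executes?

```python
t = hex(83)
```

hex() returns str representation

str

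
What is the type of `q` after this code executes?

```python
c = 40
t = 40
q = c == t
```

Equality comparison returns bool

bool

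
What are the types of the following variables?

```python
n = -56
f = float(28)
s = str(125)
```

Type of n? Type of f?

n is int; f is float

int, float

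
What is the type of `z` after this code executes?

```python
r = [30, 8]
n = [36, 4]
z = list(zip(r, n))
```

list(zip(...)) returns a list of tuples

list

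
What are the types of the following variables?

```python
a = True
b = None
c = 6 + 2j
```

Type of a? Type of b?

a is bool; b is NoneType

bool, NoneType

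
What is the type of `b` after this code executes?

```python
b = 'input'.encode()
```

str.encode() returns bytes

bytes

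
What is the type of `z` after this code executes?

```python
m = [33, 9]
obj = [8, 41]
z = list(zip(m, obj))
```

list(zip(...)) returns a list of tuples

list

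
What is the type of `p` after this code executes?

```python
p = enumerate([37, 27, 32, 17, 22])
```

enumerate() returns an enumerate iterator object

enumerate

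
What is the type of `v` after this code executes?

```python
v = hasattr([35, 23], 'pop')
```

hasattr() returns bool

bool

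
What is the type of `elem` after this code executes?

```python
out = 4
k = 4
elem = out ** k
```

int ** positive int returns int (4 ** 4 = 256)

int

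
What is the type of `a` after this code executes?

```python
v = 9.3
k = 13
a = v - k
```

float - int returns float (9.3 - 13 = -3.7)

float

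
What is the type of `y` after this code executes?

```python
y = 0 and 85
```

'and' returns the first falsy value (0, which is int)

int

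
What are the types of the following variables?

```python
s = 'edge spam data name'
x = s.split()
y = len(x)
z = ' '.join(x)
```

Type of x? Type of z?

str.split() returns list; str.join() returns str

list, str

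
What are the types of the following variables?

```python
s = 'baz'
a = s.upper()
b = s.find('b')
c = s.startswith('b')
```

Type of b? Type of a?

str.find() returns int; str.upper() returns str

int, str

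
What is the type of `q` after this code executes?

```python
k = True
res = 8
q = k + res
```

bool + int returns int (True is 1, so 1 + 8 = 9)

int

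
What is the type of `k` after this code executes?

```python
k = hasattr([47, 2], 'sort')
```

hasattr() returns bool

bool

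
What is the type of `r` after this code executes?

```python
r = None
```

None has type NoneType

NoneType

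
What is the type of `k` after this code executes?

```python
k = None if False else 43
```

Ternary: condition is False, else branch (43) taken → int

int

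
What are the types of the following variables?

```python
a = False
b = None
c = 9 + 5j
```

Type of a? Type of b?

a is bool; b is NoneType

bool, NoneType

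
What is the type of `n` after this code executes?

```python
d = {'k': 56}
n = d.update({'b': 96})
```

dict.update() returns None

NoneType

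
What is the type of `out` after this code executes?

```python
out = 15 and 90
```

'and' returns the last value when all truthy (90, which is int)

int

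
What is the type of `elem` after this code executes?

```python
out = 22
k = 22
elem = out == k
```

Equality comparison returns bool

bool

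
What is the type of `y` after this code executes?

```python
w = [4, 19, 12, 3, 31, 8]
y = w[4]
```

Indexing a list of ints returns int (w[4] = 31)

int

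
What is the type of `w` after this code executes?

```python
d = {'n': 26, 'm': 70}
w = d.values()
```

.values() returns a dict_values view object

dict_values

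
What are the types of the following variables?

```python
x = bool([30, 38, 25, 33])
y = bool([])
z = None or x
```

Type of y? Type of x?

bool() returns bool; bool() returns bool

bool, bool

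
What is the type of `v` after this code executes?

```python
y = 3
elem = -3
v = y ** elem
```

int ** negative int returns float

float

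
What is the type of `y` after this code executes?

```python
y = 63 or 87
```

'or' returns the first truthy value (63, which is int)

int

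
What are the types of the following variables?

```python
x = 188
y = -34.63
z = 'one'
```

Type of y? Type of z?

y is float; z is str

float, str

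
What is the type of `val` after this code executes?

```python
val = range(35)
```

range() returns a range object

range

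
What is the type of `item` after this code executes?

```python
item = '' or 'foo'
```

'or' returns first truthy value ('foo', which is str)

str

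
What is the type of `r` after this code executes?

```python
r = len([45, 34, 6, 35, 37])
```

len() always returns int

int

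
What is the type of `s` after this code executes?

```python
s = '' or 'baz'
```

'or' returns first truthy value ('baz', which is str)

str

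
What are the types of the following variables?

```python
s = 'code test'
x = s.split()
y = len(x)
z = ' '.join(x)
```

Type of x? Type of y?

str.split() returns list; len() returns int

list, int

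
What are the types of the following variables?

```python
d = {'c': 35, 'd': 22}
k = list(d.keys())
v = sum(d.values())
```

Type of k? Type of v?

list(...) returns list; sum of int values returns int

list, int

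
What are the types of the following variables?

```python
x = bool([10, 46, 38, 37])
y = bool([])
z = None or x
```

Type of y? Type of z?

bool() returns bool; None or <bool> returns the bool

bool, bool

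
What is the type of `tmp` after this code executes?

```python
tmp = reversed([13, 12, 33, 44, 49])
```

reversed() on a list returns a list_reverseiterator

list_reverseiterator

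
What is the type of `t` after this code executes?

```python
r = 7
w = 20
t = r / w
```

int / int always returns float in Python 3 (7 / 20 = 0.35)

float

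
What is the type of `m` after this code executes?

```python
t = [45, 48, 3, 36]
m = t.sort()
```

list.sort() returns None (sorts in place)

NoneType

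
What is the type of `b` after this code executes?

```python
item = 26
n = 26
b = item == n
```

Equality comparison returns bool

bool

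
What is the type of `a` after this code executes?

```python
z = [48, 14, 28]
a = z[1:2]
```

Slicing a list always returns a list

list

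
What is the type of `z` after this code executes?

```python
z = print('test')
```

print() returns None

NoneType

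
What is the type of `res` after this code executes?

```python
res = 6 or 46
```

'or' returns the first truthy value (6, which is int)

int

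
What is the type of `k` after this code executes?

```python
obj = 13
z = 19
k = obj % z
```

int % int returns int (13 % 19 = 13)

int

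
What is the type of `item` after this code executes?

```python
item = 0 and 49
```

'and' returns the first falsy value (0, which is int)

int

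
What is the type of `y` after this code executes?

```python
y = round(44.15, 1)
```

round() with ndigits arg returns float

float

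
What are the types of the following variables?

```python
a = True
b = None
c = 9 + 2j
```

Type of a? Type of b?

a is bool; b is NoneType

bool, NoneType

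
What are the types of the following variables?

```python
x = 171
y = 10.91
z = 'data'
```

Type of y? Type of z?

y is float; z is str

float, str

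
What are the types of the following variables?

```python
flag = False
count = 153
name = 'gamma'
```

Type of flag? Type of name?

flag is bool; name is str

bool, str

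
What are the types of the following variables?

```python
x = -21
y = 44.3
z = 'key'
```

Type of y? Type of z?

y is float; z is str

float, str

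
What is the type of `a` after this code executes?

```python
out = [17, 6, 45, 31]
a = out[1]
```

Indexing a list of ints returns int (out[1] = 6)

int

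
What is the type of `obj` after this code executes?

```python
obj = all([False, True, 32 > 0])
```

all() returns bool

bool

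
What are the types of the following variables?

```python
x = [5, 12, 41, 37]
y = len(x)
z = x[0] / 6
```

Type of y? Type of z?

len() returns int; int / int returns float

int, float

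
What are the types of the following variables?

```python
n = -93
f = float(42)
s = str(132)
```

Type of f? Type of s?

f is float; s is str

float, str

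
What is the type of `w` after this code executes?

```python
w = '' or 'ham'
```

'or' returns first truthy value ('ham', which is str)

str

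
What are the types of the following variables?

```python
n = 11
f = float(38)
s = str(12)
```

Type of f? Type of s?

f is float; s is str

float, str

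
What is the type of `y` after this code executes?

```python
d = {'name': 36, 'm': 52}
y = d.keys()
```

.keys() returns a dict_keys view object

dict_keys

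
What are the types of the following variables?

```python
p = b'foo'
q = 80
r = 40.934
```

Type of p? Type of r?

p is bytes; r is float

bytes, float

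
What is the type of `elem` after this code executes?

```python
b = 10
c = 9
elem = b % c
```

int % int returns int (10 % 9 = 1)

int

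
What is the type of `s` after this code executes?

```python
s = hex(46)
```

hex() returns str representation

str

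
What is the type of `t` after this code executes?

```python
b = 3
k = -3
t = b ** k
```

int ** negative int returns float

float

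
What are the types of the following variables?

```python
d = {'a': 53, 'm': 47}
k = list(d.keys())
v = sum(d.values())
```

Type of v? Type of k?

sum of int values returns int; list(...) returns list

int, list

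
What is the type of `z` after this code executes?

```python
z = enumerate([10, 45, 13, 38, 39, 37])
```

enumerate() returns an enumerate iterator object

enumerate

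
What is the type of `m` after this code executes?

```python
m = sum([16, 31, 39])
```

sum() of ints returns int

int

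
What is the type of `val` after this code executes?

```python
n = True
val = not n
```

'not' always returns bool

bool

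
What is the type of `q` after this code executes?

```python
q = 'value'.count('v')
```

str.count() returns int

int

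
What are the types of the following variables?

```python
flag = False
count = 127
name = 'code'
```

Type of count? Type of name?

count is int; name is str

int, str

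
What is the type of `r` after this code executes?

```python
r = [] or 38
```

'or' returns first truthy value (38, which is int)

int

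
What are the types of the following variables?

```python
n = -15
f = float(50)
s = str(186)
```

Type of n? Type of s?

n is int; s is str

int, str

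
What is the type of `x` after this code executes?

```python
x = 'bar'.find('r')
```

str.find() returns int (index, or -1)

int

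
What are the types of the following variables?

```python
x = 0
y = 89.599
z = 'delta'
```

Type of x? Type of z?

x is int; z is str

int, str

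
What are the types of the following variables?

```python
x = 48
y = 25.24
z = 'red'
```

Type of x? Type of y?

x is int; y is float

int, float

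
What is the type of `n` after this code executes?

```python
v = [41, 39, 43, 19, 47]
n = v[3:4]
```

Slicing a list always returns a list

list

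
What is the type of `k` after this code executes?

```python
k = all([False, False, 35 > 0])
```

all() returns bool

bool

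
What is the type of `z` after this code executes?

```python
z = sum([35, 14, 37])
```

sum() of ints returns int

int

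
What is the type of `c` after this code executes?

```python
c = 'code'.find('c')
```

str.find() returns int (index, or -1)

int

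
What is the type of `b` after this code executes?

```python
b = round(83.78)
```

round() with no ndigits arg returns int

int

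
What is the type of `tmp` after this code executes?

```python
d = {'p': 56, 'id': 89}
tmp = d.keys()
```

.keys() returns a dict_keys view object

dict_keys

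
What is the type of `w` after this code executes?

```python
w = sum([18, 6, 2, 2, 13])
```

sum() of ints returns int

int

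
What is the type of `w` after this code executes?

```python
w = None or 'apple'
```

'or' with None returns the other value ('apple', str)

str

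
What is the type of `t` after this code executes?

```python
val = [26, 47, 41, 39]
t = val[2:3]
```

Slicing a list always returns a list

list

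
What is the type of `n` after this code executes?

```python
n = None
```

None has type NoneType

NoneType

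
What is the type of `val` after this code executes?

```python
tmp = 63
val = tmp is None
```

'is' comparison returns bool

bool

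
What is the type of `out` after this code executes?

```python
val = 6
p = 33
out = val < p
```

Comparison operators return bool

bool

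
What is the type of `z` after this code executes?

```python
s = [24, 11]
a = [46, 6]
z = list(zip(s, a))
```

list(zip(...)) returns a list of tuples

list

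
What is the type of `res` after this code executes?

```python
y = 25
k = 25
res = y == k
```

Equality comparison returns bool

bool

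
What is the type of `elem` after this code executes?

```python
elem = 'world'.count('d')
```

str.count() returns int

int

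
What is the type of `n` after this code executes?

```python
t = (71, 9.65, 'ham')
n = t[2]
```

Index 2 of tuple is 'ham' which is str

str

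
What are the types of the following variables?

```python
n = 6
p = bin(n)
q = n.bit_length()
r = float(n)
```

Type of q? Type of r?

int.bit_length() returns int; float() returns float

int, float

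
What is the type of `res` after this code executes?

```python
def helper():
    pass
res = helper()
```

A function with no return statement returns None

NoneType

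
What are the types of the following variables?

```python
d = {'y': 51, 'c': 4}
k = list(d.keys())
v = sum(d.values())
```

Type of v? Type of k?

sum of int values returns int; list(...) returns list

int, list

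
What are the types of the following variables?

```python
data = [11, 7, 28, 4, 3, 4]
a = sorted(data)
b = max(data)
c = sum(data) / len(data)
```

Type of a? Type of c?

sorted() returns list; int / int returns float

list, float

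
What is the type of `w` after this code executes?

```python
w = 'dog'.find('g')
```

str.find() returns int (index, or -1)

int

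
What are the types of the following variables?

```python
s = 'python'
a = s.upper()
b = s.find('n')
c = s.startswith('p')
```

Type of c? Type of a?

str.startswith() returns bool; str.upper() returns str

bool, str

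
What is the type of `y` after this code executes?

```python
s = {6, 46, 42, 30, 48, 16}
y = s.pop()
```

Popping from a set of ints returns int

int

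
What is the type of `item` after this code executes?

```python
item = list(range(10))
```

list(range(...)) returns list

list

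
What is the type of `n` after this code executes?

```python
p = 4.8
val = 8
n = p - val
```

float - int returns float (4.8 - 8 = -3.2)

float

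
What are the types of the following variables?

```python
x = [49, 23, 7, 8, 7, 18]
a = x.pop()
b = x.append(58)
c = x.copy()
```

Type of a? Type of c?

list.pop() returns the element (int); list.copy() returns list

int, list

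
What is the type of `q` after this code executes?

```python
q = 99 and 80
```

'and' returns the last value when all truthy (80, which is int)

int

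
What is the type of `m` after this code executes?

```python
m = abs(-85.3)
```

abs() of float returns float

float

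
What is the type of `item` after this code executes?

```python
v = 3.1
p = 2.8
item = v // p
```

float // float returns float (floor division preserves float type)

float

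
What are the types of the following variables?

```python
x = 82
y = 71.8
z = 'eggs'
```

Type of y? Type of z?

y is float; z is str

float, str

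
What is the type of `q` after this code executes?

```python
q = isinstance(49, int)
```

isinstance() returns bool

bool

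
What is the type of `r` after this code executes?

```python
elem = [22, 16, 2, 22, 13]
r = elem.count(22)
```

list.count() returns int

int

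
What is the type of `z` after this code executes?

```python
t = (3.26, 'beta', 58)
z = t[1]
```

Index 1 of tuple is 'beta' which is str

str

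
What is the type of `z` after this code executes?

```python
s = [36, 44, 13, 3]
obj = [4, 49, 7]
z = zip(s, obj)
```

zip() returns a zip iterator object

zip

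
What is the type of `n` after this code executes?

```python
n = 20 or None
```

'or' returns first truthy value (20, int)

int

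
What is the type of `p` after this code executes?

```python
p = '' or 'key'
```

'or' returns first truthy value ('key', which is str)

str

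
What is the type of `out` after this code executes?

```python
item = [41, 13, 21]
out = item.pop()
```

list.pop() returns the popped element (int here)

int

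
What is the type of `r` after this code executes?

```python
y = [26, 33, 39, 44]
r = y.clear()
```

list.clear() returns None

NoneType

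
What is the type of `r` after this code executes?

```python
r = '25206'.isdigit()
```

str.isdigit() returns bool

bool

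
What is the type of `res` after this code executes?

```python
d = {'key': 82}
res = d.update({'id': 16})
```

dict.update() returns None

NoneType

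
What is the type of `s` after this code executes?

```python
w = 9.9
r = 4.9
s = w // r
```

float // float returns float (floor division preserves float type)

float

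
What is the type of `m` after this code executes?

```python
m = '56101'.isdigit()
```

str.isdigit() returns bool

bool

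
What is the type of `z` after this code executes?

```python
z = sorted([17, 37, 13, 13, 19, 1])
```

sorted() always returns list

list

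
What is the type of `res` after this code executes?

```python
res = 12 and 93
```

'and' returns the last value when all truthy (93, which is int)

int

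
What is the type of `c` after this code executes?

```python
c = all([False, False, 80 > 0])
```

all() returns bool

bool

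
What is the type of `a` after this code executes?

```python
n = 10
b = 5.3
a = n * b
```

int * float returns float (10 * 5.3 = 53.0)

float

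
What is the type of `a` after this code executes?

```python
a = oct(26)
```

oct() returns str representation

str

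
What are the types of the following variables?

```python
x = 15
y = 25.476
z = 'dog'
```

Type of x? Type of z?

x is int; z is str

int, str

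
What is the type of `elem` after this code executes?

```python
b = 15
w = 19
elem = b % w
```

int % int returns int (15 % 19 = 15)

int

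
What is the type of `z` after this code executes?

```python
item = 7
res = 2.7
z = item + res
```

int + float returns float (7 + 2.7 = 9.7)

float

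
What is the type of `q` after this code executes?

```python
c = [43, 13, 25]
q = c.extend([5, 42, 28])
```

list.extend() returns None

NoneType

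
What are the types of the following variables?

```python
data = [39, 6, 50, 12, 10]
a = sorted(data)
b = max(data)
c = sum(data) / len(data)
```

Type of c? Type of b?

int / int returns float; max of ints returns int

float, int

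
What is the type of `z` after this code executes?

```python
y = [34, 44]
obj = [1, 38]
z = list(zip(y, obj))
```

list(zip(...)) returns a list of tuples

list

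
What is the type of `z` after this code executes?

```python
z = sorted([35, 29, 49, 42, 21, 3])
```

sorted() always returns list

list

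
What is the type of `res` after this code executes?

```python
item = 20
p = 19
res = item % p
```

int % int returns int (20 % 19 = 1)

int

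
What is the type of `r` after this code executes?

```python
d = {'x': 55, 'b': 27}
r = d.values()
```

.values() returns a dict_values view object

dict_values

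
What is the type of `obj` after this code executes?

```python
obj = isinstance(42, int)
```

isinstance() returns bool

bool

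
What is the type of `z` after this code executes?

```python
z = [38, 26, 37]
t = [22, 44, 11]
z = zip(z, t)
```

zip() returns a zip iterator object

zip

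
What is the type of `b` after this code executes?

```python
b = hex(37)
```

hex() returns str representation

str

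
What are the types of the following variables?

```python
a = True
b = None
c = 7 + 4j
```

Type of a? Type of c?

a is bool; c is complex

bool, complex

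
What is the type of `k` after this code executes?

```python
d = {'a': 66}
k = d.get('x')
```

dict.get() returns None when key 'x' is not found and no default given

NoneType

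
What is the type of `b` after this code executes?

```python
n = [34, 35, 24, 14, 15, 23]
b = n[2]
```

Indexing a list of ints returns int (n[2] = 24)

int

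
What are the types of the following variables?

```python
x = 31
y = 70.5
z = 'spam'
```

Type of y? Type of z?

y is float; z is str

float, str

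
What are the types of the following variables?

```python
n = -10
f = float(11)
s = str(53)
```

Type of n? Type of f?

n is int; f is float

int, float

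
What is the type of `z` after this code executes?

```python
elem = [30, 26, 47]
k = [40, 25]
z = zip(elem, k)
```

zip() returns a zip iterator object

zip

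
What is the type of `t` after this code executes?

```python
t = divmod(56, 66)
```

divmod() returns a tuple (quotient, remainder)

tuple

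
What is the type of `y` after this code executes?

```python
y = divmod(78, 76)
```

divmod() returns a tuple (quotient, remainder)

tuple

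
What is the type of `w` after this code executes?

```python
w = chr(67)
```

chr() returns str (single character)

str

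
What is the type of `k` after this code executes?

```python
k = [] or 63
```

'or' returns first truthy value (63, which is int)

int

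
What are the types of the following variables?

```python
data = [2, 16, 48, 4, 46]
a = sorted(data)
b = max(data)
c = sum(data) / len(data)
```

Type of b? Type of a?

max of ints returns int; sorted() returns list

int, list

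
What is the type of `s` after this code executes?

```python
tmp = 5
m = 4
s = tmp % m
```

int % int returns int (5 % 4 = 1)

int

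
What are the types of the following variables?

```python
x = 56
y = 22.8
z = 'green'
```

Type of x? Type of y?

x is int; y is float

int, float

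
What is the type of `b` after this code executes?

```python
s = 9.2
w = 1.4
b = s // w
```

float // float returns float (floor division preserves float type)

float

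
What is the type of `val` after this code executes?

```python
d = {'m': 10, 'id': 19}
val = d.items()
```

dict.items() returns a dict_items view

dict_items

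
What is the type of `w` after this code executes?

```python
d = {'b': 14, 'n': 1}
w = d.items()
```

dict.items() returns a dict_items view

dict_items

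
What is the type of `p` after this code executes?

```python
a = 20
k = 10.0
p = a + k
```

int + float returns float (20 + 10.0 = 30.0)

float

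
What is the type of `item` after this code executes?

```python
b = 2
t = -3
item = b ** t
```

int ** negative int returns float

float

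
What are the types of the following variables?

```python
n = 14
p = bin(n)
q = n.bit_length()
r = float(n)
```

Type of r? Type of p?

float() returns float; bin() returns str

float, str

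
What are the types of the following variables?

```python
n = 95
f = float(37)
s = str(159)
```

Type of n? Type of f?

n is int; f is float

int, float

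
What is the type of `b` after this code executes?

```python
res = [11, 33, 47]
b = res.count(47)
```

list.count() returns int

int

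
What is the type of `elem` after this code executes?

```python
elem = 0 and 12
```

'and' returns the first falsy value (0, which is int)

int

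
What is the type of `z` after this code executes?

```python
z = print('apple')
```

print() returns None

NoneType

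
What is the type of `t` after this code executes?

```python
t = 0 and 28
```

'and' returns the first falsy value (0, which is int)

int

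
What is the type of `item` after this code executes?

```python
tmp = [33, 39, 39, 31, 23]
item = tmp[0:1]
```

Slicing a list always returns a list

list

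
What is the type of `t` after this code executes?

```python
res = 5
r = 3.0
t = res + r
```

int + float returns float (5 + 3.0 = 8.0)

float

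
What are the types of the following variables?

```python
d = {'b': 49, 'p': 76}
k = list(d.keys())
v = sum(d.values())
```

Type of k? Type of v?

list(...) returns list; sum of int values returns int

list, int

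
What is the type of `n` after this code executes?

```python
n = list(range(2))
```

list(range(...)) returns list

list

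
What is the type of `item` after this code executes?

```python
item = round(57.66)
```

round() with no ndigits arg returns int

int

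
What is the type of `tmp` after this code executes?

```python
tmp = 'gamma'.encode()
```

str.encode() returns bytes

bytes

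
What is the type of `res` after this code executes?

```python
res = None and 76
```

'and' returns first falsy value (None)

NoneType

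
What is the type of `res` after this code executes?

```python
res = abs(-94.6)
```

abs() of float returns float

float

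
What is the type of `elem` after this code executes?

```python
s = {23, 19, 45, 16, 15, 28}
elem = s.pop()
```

Popping from a set of ints returns int

int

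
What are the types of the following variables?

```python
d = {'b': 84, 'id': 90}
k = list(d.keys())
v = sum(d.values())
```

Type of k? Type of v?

list(...) returns list; sum of int values returns int

list, int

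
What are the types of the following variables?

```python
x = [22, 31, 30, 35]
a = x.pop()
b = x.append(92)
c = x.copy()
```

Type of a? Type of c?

list.pop() returns the element (int); list.copy() returns list

int, list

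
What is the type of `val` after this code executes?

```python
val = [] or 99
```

'or' returns first truthy value (99, which is int)

int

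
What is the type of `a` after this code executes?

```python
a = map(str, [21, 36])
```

map() returns a map iterator object

map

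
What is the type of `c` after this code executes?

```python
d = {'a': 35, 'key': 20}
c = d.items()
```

dict.items() returns a dict_items view

dict_items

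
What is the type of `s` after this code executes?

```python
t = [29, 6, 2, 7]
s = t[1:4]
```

Slicing a list always returns a list

list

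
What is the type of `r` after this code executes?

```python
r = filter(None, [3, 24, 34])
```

filter() returns a filter iterator object

filter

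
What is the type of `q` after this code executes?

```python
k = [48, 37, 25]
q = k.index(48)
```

list.index() returns int

int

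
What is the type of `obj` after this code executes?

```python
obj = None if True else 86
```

Ternary: condition is True, if branch (None) taken → NoneType

NoneType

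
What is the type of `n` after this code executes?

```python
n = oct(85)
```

oct() returns str representation

str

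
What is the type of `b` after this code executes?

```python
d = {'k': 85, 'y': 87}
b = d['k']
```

Accessing dict[str, int] with key 'k' returns int value 85

int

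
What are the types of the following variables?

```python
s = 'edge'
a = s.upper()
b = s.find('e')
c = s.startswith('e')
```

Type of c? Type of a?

str.startswith() returns bool; str.upper() returns str

bool, str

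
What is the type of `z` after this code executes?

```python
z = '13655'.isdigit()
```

str.isdigit() returns bool

bool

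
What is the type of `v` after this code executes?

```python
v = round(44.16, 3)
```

round() with ndigits arg returns float

float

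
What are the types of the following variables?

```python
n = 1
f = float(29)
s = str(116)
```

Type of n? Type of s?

n is int; s is str

int, str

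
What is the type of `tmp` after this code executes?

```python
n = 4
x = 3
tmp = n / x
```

int / int always returns float in Python 3 (4 / 3 = 1.33333)

float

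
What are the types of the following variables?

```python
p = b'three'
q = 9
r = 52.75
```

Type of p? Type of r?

p is bytes; r is float

bytes, float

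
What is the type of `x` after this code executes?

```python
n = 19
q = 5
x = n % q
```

int % int returns int (19 % 5 = 4)

int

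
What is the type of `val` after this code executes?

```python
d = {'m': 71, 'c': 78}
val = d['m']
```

Accessing dict[str, int] with key 'm' returns int value 71

int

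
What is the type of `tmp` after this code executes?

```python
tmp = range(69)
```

range() returns a range object

range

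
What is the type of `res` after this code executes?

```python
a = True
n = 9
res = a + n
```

bool + int returns int (True is 1, so 1 + 9 = 10)

int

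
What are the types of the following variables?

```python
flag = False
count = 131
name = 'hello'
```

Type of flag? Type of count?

flag is bool; count is int

bool, int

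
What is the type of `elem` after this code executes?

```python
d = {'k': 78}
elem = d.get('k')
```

dict.get() returns the value (int) when key is found

int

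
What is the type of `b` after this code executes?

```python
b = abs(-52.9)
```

abs() of float returns float

float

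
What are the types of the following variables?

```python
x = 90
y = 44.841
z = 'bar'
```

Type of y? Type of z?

y is float; z is str

float, str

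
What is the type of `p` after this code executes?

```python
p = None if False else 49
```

Ternary: condition is False, else branch (49) taken → int

int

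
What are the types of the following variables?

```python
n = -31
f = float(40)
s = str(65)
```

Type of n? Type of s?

n is int; s is str

int, str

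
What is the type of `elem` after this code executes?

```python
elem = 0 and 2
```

'and' returns the first falsy value (0, which is int)

int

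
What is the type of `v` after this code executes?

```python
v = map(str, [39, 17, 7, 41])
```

map() returns a map iterator object

map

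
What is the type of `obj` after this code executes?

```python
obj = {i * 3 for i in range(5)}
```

A set comprehension {expr for x in iterable} produces a set

set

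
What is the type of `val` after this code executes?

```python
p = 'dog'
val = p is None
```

'is' comparison returns bool

bool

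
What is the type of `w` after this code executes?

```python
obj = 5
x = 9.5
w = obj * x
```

int * float returns float (5 * 9.5 = 47.5)

float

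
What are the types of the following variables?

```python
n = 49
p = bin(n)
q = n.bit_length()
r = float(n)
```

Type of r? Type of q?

float() returns float; int.bit_length() returns int

float, int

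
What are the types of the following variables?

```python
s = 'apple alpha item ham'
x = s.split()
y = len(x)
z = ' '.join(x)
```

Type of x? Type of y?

str.split() returns list; len() returns int

list, int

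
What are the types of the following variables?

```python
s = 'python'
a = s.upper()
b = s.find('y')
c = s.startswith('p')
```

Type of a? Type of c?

str.upper() returns str; str.startswith() returns bool

str, bool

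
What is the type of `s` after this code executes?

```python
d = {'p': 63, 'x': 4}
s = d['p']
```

Accessing dict[str, int] with key 'p' returns int value 63

int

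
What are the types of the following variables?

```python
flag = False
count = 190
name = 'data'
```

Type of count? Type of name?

count is int; name is str

int, str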